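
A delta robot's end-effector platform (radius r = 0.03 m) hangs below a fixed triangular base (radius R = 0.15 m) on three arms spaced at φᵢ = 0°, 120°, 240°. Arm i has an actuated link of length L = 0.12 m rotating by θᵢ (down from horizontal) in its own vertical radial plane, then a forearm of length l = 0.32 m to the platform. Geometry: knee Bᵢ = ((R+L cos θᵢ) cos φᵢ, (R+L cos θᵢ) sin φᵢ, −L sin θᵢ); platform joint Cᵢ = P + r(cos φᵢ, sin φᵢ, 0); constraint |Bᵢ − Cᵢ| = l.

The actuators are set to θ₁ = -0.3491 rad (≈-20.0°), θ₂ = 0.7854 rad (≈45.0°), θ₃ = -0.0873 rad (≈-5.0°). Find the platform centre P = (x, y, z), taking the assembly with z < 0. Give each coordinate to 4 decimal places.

(0.0560, -0.0671, -0.2171)

φ1=0.0°: virtual centre (0.2328, 0.0000, 0.0410), radius l
arm 2 at φ=120.0°: (R−r)+L cos θ2 = 0.2049;  centre 2 = (-0.1024, 0.1774, -0.0849)
centre 3 = (0.2395·cos240.0°, 0.2395·sin240.0°, 0.0105) = (-0.1198, -0.2075, 0.0105)
|centre ₂|²−|centre ₁|² = -0.0067;  |centre ₃|²−|centre ₁|² = 0.0016
linear system: -0.6704x+0.3548y = -0.0067−-0.2518z; -0.7051x+-0.4149y = 0.0016−-0.0612z
det = 0.5283;  x = 0.0042+-0.2388z,  y = -0.0110+0.2584z
quadratic in z: (1.1238)z²+(0.0214)z+(-0.0483)=0, √Δ=0.4666 → z ∈ {-0.2171, 0.1981}; z = -0.2171 (taking z<0)
x = 0.0560, y = -0.0671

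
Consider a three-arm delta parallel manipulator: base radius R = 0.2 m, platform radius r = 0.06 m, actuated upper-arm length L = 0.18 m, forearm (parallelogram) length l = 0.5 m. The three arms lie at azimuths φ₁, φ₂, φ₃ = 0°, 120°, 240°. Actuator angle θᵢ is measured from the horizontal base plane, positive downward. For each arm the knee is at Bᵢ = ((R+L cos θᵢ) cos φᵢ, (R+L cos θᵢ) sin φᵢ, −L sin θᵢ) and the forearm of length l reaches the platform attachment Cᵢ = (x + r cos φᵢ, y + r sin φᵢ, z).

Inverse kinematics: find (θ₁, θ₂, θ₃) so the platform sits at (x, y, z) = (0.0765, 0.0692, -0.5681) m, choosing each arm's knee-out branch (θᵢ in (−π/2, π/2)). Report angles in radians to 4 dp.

φ1=0.0° → target in arm frame (0.0765, 0.0692)
  e−x'=0.0635;  (l²−L²−(e−x')²−y'²−z²)/2L = -0.3166
  θ1 = atan2(B,A) + arccos(C/0.5716) = 0.6982
arm 2 (φ=120.0°): x'=0.0217, y'=-0.1009
  A=0.1183, B=-0.5681, C=(l²−L²−A²−y'²−z²)/(2L)=-0.3592
  √(A²+B²)=0.5803;  θ2 = -1.3655+2.2382 ≈ 0.8728
rotate P by −φ3: (-0.0982, 0.0317, -0.5681)
  A=0.2382, B=-0.5681, C=(l²−L²−A²−y'²−z²)/(2L)=-0.4524
  γ=atan2(-0.5681,0.2382)=-1.1738;  ψ=arccos(-0.7344)=2.3956;  θ3=γ+ψ≈1.2218

θ₁ = 0.6982, θ₂ = 0.8728, θ₃ = 1.2218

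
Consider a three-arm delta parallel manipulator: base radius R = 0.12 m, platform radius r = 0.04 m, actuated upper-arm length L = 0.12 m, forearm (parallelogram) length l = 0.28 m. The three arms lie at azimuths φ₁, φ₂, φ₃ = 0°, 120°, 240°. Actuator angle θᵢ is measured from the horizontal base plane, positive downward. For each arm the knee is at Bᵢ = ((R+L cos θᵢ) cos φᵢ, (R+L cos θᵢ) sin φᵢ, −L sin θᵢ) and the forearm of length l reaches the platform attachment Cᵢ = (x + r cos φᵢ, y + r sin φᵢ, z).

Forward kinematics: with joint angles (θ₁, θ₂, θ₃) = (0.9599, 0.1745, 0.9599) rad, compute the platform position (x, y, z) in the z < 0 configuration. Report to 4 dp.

arm 1 at φ=0.0°: (R−r)+L cos θ1 = 0.1488;  S1 = (0.1488, 0.0000, -0.0983)
arm 2 at φ=120.0°: (R−r)+L cos θ2 = 0.1982;  S2 = (-0.0991, 0.1716, -0.0208)
φ3=240.0°: virtual centre (-0.0744, -0.1289, -0.0983), radius l
eliminate P² terms by subtracting sphere 1 from 2 and 3
plane₁₂: -0.4958x+0.3433y+0.1549z = 0.0079
det = 0.2811;  x = -0.0072+0.1421z,  y = 0.0125+-0.2461z
sphere 1 gives Az²+Bz+C=0 with A=1.0808, B=0.1461, C=-0.0442;  B²−4AC=0.2125;  roots -0.2808, 0.1457;  negative root z = -0.2808
x = -0.0471, y = 0.0817

(-0.0471, 0.0817, -0.2808)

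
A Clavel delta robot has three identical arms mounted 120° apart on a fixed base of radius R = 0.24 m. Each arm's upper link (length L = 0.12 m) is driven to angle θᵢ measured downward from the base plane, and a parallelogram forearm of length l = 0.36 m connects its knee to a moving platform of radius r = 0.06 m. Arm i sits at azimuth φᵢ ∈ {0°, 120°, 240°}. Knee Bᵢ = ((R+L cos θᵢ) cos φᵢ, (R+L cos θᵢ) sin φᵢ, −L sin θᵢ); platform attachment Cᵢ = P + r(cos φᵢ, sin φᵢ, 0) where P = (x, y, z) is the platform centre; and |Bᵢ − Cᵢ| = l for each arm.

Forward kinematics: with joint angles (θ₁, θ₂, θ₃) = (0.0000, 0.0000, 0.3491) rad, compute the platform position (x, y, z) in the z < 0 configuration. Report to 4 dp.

S1 = (0.3000·cos0.0°, 0.3000·sin0.0°, 0.0000) = (0.3000, 0.0000, 0.0000)
φ2=120.0°: virtual centre (-0.1500, 0.2598, 0.0000), radius l
φ3=240.0°: virtual centre (-0.1464, -0.2535, -0.0410), radius l
|S₂|²−|S₁|² = 0.0000;  |S₃|²−|S₁|² = -0.0026
plane₁₂: -0.9000x+0.5196y+0.0000z = 0.0000
Cramer: x(z) = 0.0015-0.0464z;  y(z) = 0.0025-0.0803z
sphere 1 gives Az²+Bz+C=0 with A=1.0086, B=0.0273, C=-0.0405;  B²−4AC=0.1640;  roots -0.2143, 0.1873;  negative root z = -0.2143
x = 0.0114, y = 0.0198

(0.0114, 0.0198, -0.2143)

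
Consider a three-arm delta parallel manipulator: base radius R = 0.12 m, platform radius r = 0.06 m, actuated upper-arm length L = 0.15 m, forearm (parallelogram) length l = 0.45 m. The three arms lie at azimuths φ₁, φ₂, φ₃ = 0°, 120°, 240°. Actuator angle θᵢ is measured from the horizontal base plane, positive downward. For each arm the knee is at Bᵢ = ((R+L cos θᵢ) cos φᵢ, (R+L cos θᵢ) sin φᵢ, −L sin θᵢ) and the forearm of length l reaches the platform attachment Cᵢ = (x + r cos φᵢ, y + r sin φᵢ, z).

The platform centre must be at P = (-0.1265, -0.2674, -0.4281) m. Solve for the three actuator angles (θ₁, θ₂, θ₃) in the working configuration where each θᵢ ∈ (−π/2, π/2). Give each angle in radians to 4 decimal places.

θ₁ = 1.3088, θ₂ = 1.3961, θ₃ = -0.0872

φ1=0.0° → target in arm frame (-0.1265, -0.2674)
  e−x'=0.1865;  (l²−L²−(e−x')²−y'²−z²)/2L = -0.3652
  √(A²+B²)=0.4670;  θ1 = -1.1599+2.4687 ≈ 1.3088
arm 2 (φ=120.0°): x'=-0.1683, y'=0.2433
  A=0.2283, B=-0.4281, C=(l²−L²−A²−y'²−z²)/(2L)=-0.3819
  √(A²+B²)=0.4852;  θ2 = -1.0808+2.4770 ≈ 1.3961
φ3=240.0° → target in arm frame (0.2948, 0.0241)
  A=-0.2348, B=-0.4281, C=(l²−L²−A²−y'²−z²)/(2L)=-0.1967
  √(A²+B²)=0.4883;  θ3 = -2.0725+1.9853 ≈ -0.0872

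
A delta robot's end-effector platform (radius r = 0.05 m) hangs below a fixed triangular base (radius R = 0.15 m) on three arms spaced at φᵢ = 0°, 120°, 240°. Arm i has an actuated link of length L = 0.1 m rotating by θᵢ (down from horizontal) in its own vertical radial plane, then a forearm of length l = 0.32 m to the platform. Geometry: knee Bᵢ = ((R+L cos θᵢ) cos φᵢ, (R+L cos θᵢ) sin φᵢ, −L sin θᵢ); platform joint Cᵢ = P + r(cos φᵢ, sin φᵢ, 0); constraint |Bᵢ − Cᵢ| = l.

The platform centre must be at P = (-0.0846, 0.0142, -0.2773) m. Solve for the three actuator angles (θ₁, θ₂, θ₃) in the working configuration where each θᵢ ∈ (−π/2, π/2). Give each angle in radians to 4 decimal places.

rotate P by −φ1: (-0.0846, 0.0142, -0.2773)
  A cos θ + B sin θ = C:  0.1846·cos θ + -0.2773·sin θ = -0.0939
  √(A²+B²)=0.3331;  θ1 = -0.9835+1.8565 ≈ 0.8730
rotate P by −φ2: (0.0546, 0.0662, -0.2773)
  A=0.0454, B=-0.2773, C=(l²−L²−A²−y'²−z²)/(2L)=0.0453
  √(A²+B²)=0.2810;  θ2 = -1.4085+1.4088 ≈ 0.0003
rotate P by −φ3: (0.0300, -0.0804, -0.2773)
  e−x'=0.0700;  (l²−L²−(e−x')²−y'²−z²)/2L = 0.0207
  √(A²+B²)=0.2860;  θ3 = -1.3235+1.4982 ≈ 0.1747

θ₁ = 0.8730, θ₂ = 0.0003, θ₃ = 0.1747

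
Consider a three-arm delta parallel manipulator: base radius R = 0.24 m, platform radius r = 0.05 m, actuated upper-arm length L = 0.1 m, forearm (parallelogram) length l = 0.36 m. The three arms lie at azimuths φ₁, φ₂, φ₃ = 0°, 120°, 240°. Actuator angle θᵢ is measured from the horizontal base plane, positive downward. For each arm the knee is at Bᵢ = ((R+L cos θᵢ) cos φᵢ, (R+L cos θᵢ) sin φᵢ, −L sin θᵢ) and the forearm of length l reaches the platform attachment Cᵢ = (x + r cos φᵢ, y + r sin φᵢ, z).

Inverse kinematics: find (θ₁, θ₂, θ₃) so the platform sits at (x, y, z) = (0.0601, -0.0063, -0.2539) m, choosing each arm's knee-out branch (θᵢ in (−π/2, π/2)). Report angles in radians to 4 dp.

θ₁ = -0.2614, θ₂ = 0.6984, θ₃ = 0.6108

arm 1 (φ=0.0°): x'=0.0601, y'=-0.0063
  e−x'=0.1299;  (l²−L²−(e−x')²−y'²−z²)/2L = 0.1911
  γ=atan2(-0.2539,0.1299)=-1.0979;  ψ=arccos(0.6701)=0.8365;  θ1=γ+ψ≈-0.2614
arm 2 (φ=120.0°): x'=-0.0355, y'=-0.0489
  e−x'=0.2255;  (l²−L²−(e−x')²−y'²−z²)/2L = 0.0095
  γ=atan2(-0.2539,0.2255)=-0.8446;  ψ=arccos(0.0278)=1.5430;  θ2=γ+ψ≈0.6984
arm 3 (φ=240.0°): x'=-0.0246, y'=0.0552
  A=0.2146, B=-0.2539, C=(l²−L²−A²−y'²−z²)/(2L)=0.0302
  θ3 = atan2(B,A) + arccos(C/0.3324) = 0.6108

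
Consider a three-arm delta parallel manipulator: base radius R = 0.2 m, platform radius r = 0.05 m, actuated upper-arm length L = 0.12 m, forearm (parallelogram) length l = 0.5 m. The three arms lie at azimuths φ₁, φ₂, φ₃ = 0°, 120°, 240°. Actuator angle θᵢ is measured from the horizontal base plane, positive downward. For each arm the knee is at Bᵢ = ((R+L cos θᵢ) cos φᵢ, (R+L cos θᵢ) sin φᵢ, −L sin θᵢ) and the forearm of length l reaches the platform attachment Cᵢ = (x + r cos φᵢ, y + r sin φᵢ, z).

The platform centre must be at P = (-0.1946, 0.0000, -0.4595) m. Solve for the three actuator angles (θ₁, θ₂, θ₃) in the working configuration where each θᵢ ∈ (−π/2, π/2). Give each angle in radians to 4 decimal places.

arm 1 (φ=0.0°): x'=-0.1946, y'=0.0000
  A cos θ + B sin θ = C:  0.3446·cos θ + -0.4595·sin θ = -0.3929
  √(A²+B²)=0.5744;  θ1 = -0.9273+2.3241 ≈ 1.3967
rotate P by −φ2: (0.0973, 0.1685, -0.4595)
  A cos θ + B sin θ = C:  0.0527·cos θ + -0.4595·sin θ = -0.0280
  √(A²+B²)=0.4625;  θ2 = -1.4566+1.6314 ≈ 0.1748
φ3=240.0° → target in arm frame (0.0973, -0.1685)
  A cos θ + B sin θ = C:  0.0527·cos θ + -0.4595·sin θ = -0.0280
  γ=atan2(-0.4595,0.0527)=-1.4566;  ψ=arccos(-0.0605)=1.6314;  θ3=γ+ψ≈0.1748

θ₁ = 1.3967, θ₂ = 0.1748, θ₃ = 0.1748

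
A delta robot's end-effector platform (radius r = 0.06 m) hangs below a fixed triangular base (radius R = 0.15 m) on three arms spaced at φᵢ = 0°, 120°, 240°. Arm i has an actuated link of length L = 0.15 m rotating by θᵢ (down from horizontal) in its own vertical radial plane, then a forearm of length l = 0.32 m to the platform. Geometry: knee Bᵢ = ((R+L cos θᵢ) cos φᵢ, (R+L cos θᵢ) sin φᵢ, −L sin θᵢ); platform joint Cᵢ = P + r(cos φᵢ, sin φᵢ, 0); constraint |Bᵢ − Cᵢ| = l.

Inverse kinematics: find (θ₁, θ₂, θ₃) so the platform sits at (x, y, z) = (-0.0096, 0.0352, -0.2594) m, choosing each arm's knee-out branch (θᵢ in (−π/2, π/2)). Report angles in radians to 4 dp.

φ1=0.0° → target in arm frame (-0.0096, 0.0352)
  e−x'=0.0996;  (l²−L²−(e−x')²−y'²−z²)/2L = 0.0048
  γ=atan2(-0.2594,0.0996)=-1.2042;  ψ=arccos(0.0174)=1.5534;  θ1=γ+ψ≈0.3492
rotate P by −φ2: (0.0353, -0.0093, -0.2594)
  A cos θ + B sin θ = C:  0.0547·cos θ + -0.2594·sin θ = 0.0318
  θ2 = atan2(B,A) + arccos(C/0.2651) = 0.0878
arm 3 (φ=240.0°): x'=-0.0257, y'=-0.0259
  e−x'=0.1157;  (l²−L²−(e−x')²−y'²−z²)/2L = -0.0048
  γ=atan2(-0.2594,0.1157)=-1.1513;  ψ=arccos(-0.0169)=1.5877;  θ3=γ+ψ≈0.4364

θ₁ = 0.3492, θ₂ = 0.0878, θ₃ = 0.4364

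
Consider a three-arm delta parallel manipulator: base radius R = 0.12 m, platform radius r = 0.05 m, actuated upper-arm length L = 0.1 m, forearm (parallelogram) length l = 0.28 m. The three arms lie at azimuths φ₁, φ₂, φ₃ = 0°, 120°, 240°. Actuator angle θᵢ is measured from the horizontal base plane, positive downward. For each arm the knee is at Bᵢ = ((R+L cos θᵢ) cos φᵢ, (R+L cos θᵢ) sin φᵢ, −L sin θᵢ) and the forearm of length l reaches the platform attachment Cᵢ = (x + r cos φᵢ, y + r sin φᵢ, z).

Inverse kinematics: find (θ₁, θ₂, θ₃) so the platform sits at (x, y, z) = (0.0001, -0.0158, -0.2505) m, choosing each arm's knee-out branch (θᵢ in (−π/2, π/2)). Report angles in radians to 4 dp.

θ₁ = 0.2622, θ₂ = 0.3495, θ₃ = 0.1744

arm 1 (φ=0.0°): x'=0.0001, y'=-0.0158
  A=0.0699, B=-0.2505, C=(l²−L²−A²−y'²−z²)/(2L)=0.0026
  √(A²+B²)=0.2601;  θ1 = -1.2987+1.5609 ≈ 0.2622
φ2=120.0° → target in arm frame (-0.0137, 0.0078)
  A cos θ + B sin θ = C:  0.0837·cos θ + -0.2505·sin θ = -0.0071
  γ=atan2(-0.2505,0.0837)=-1.2482;  ψ=arccos(-0.0269)=1.5977;  θ2=γ+ψ≈0.3495
rotate P by −φ3: (0.0136, 0.0080, -0.2505)
  e−x'=0.0564;  (l²−L²−(e−x')²−y'²−z²)/2L = 0.0120
  θ3 = atan2(B,A) + arccos(C/0.2568) = 0.1744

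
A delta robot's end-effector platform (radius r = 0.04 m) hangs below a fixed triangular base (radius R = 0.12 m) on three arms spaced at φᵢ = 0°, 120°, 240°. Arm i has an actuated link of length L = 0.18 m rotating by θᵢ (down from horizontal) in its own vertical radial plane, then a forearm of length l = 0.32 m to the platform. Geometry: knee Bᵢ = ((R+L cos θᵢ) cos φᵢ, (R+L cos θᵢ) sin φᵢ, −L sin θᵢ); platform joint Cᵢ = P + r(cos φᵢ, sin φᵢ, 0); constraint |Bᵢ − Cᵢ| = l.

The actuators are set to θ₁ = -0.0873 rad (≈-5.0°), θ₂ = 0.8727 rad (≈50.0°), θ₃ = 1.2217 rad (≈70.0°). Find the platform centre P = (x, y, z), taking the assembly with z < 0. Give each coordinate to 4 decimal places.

S1 = (0.2593·cos0.0°, 0.2593·sin0.0°, 0.0157) = (0.2593, 0.0000, 0.0157)
φ2=120.0°: virtual centre (-0.0978, 0.1695, -0.1379), radius l
φ3=240.0°: virtual centre (-0.0708, -0.1226, -0.1691), radius l
|S₂|²−|S₁|² = -0.0102;  |S₃|²−|S₁|² = -0.0188
plane₁₂: -0.7143x+0.3390y+-0.3072z = -0.0102
Cramer: x(z) = 0.0223-0.5029z;  y(z) = 0.0169-0.1536z
quadratic in z: (1.2765)z²+(0.2018)z+(-0.0457)=0, √Δ=0.5234 → z ∈ {-0.2841, 0.1260}; z = -0.2841 (taking z<0)
x = 0.1651, y = 0.0605

(0.1651, 0.0605, -0.2841)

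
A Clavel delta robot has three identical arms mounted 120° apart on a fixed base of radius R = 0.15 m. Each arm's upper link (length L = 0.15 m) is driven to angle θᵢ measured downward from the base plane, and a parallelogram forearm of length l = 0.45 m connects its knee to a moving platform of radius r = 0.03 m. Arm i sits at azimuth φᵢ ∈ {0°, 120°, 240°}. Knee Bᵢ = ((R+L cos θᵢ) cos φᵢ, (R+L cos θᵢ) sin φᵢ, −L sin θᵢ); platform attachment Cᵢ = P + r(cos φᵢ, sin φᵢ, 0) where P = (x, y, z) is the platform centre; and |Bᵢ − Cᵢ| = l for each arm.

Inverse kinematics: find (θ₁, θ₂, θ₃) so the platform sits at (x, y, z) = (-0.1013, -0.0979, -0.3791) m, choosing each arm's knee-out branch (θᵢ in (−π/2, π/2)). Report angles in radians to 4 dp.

arm 1 (φ=0.0°): x'=-0.1013, y'=-0.0979
  A=0.2213, B=-0.3791, C=(l²−L²−A²−y'²−z²)/(2L)=-0.0742
  θ1 = atan2(B,A) + arccos(C/0.4390) = 0.6984
φ2=120.0° → target in arm frame (-0.0341, 0.1367)
  A cos θ + B sin θ = C:  0.1541·cos θ + -0.3791·sin θ = -0.0205
  γ=atan2(-0.3791,0.1541)=-1.1846;  ψ=arccos(-0.0501)=1.6210;  θ2=γ+ψ≈0.4363
φ3=240.0° → target in arm frame (0.1354, -0.0388)
  e−x'=-0.0154;  (l²−L²−(e−x')²−y'²−z²)/2L = 0.1151
  √(A²+B²)=0.3794;  θ3 = -1.6115+1.2625 ≈ -0.3490

θ₁ = 0.6984, θ₂ = 0.4363, θ₃ = -0.3490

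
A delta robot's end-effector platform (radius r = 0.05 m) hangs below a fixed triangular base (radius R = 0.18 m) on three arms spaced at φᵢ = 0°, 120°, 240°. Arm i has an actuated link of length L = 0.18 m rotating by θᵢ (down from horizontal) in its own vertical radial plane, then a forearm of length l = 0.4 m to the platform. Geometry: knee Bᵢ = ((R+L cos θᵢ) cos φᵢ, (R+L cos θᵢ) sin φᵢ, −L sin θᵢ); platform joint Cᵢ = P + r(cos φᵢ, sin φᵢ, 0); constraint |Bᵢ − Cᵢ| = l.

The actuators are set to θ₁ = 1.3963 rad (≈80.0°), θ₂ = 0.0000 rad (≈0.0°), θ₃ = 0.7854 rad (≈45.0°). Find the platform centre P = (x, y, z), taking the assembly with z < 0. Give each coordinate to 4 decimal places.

(-0.1804, 0.0978, -0.3608)

φ1=0.0°: virtual centre (0.1613, 0.0000, -0.1773), radius l
centre 2 = (0.3100·cos120.0°, 0.3100·sin120.0°, 0.0000) = (-0.1550, 0.2685, 0.0000)
centre 3 = (0.2573·cos240.0°, 0.2573·sin240.0°, -0.1273) = (-0.1286, -0.2228, -0.1273)
eliminate P² terms by subtracting sphere 1 from 2 and 3
linear system: -0.6325x+0.5369y = 0.0387−0.3545z; -0.5798x+-0.4456y = 0.0250−0.1000z
Cramer: x(z) = -0.0517+0.3568z;  y(z) = 0.0112-0.2399z
sphere 1 gives Az²+Bz+C=0 with A=1.1849, B=0.1972, C=-0.0831;  B²−4AC=0.4329;  roots -0.3608, 0.1944;  negative root z = -0.3608
x = -0.1804, y = 0.0978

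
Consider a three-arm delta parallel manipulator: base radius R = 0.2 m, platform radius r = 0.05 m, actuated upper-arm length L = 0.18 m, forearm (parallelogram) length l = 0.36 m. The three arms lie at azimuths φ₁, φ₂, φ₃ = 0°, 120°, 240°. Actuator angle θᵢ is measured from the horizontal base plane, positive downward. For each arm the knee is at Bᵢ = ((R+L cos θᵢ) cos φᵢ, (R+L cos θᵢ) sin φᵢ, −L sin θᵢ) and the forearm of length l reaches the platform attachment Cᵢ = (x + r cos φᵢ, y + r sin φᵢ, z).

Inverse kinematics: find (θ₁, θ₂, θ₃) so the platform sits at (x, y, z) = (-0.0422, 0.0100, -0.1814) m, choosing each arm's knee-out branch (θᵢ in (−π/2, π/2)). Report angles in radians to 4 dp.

φ1=0.0° → target in arm frame (-0.0422, 0.0100)
  e−x'=0.1922;  (l²−L²−(e−x')²−y'²−z²)/2L = 0.0757
  θ1 = atan2(B,A) + arccos(C/0.2643) = 0.5238
arm 2 (φ=120.0°): x'=0.0298, y'=0.0315
  A=0.1202, B=-0.1814, C=(l²−L²−A²−y'²−z²)/(2L)=0.1357
  γ=atan2(-0.1814,0.1202)=-0.9854;  ψ=arccos(0.6234)=0.8977;  θ2=γ+ψ≈-0.0877
rotate P by −φ3: (0.0124, -0.0415, -0.1814)
  e−x'=0.1376;  (l²−L²−(e−x')²−y'²−z²)/2L = 0.1212
  √(A²+B²)=0.2277;  θ3 = -0.9220+1.0092 ≈ 0.0872

θ₁ = 0.5238, θ₂ = -0.0877, θ₃ = 0.0872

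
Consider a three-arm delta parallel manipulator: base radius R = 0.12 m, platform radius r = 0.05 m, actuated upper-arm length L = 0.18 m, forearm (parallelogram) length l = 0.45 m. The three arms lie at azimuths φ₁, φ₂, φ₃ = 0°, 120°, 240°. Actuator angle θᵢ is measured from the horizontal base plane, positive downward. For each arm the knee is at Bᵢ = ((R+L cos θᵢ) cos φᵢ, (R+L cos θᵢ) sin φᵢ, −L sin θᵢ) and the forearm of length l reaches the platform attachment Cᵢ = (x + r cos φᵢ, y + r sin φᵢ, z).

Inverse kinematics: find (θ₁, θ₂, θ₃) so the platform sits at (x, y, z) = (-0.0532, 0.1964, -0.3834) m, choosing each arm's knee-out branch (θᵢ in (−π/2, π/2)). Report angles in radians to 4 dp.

θ₁ = 0.5239, θ₂ = -0.3490, θ₃ = 0.7856

φ1=0.0° → target in arm frame (-0.0532, 0.1964)
  e−x'=0.1232;  (l²−L²−(e−x')²−y'²−z²)/2L = -0.0851
  θ1 = atan2(B,A) + arccos(C/0.4027) = 0.5239
arm 2 (φ=120.0°): x'=0.1967, y'=-0.0521
  A cos θ + B sin θ = C:  -0.1267·cos θ + -0.3834·sin θ = 0.0120
  γ=atan2(-0.3834,-0.1267)=-1.8899;  ψ=arccos(0.0298)=1.5410;  θ2=γ+ψ≈-0.3490
rotate P by −φ3: (-0.1435, -0.1443, -0.3834)
  A cos θ + B sin θ = C:  0.2135·cos θ + -0.3834·sin θ = -0.1202
  γ=atan2(-0.3834,0.2135)=-1.0627;  ψ=arccos(-0.2740)=1.8484;  θ3=γ+ψ≈0.7856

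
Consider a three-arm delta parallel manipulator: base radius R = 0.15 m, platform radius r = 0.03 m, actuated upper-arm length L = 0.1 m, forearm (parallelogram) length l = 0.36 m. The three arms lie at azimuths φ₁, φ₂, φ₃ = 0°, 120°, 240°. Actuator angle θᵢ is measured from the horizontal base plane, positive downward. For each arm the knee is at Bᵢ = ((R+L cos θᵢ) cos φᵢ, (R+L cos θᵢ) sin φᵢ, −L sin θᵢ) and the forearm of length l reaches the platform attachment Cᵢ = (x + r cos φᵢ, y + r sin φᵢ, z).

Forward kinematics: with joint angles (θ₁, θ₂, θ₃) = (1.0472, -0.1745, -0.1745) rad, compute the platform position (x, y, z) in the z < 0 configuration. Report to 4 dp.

(-0.1282, 0.0000, -0.2883)

arm 1 at φ=0.0°: (R−r)+L cos θ1 = 0.1700;  S1 = (0.1700, 0.0000, -0.0866)
S2 = (0.2185·cos120.0°, 0.2185·sin120.0°, 0.0174) = (-0.1092, 0.1892, 0.0174)
φ3=240.0°: virtual centre (-0.1092, -0.1892, 0.0174), radius l
subtract pairs → two planes through P
linear system: -0.5585x+0.3784y = 0.0116−0.2079z; -0.5585x+-0.3784y = 0.0116−0.2079z
Cramer: x(z) = -0.0208+0.3723z;  y(z) = 0.0000-0.0000z
sphere 1 gives Az²+Bz+C=0 with A=1.1386, B=0.0311, C=-0.0857;  B²−4AC=0.3912;  roots -0.2883, 0.2610;  negative root z = -0.2883
x = -0.1282, y = 0.0000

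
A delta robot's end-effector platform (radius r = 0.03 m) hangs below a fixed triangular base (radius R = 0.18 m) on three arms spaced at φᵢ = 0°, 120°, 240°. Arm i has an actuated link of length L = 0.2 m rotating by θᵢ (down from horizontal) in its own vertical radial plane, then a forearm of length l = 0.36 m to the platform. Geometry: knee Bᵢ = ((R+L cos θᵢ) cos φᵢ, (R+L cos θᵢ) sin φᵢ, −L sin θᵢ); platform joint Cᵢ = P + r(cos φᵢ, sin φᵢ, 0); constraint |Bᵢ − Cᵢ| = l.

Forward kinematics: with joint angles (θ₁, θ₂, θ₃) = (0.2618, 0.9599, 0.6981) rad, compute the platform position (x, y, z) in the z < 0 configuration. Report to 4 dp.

φ1=0.0°: virtual centre (0.3432, 0.0000, -0.0518), radius l
arm 2 at φ=120.0°: ρ2 = 0.2647;  S2 = (-0.1324, 0.2293, -0.1638)
arm 3 at φ=240.0°: ρ3 = 0.3032;  S3 = (-0.1516, -0.2626, -0.1286)
subtract pairs → two planes through P
linear system: -0.9511x+0.4585y = -0.0235−-0.2241z; -0.9896x+-0.5252y = -0.0120−-0.1536z
Cramer: x(z) = 0.0187-0.1974z;  y(z) = -0.0125+0.0794z
into |P−S₁|² = l²: 1.0453z² + 0.2296z + -0.0215 = 0;  Δ = 0.1426;  z = -0.2905 or 0.0708 → z<0 root = -0.2905
x = 0.0761, y = -0.0355

(0.0761, -0.0355, -0.2905)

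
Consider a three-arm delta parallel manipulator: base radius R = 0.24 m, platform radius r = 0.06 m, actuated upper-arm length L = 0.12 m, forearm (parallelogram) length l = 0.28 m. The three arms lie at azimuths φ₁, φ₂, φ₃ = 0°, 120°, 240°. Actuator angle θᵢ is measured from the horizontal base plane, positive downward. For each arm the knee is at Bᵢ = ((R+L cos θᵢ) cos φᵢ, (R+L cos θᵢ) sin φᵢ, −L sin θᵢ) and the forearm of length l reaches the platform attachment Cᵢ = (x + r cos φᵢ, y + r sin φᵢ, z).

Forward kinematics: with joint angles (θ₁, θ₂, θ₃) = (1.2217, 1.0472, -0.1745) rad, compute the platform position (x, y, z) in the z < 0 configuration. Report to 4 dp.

φ1=0.0°: virtual centre (0.2210, 0.0000, -0.1128), radius l
φ2=120.0°: virtual centre (-0.1200, 0.2078, -0.1039), radius l
φ3=240.0°: virtual centre (-0.1491, -0.2582, 0.0208), radius l
subtract pairs → two planes through P
plane₁₂: -0.6821x+0.4157y+0.0177z = 0.0068
Cramer: x(z) = -0.0228+0.1821z;  y(z) = -0.0210+0.2563z
sphere 1 gives Az²+Bz+C=0 with A=1.0989, B=0.1259, C=-0.0058;  B²−4AC=0.0412;  roots -0.1497, 0.0351;  negative root z = -0.1497
x = -0.0501, y = -0.0594

(-0.0501, -0.0594, -0.1497)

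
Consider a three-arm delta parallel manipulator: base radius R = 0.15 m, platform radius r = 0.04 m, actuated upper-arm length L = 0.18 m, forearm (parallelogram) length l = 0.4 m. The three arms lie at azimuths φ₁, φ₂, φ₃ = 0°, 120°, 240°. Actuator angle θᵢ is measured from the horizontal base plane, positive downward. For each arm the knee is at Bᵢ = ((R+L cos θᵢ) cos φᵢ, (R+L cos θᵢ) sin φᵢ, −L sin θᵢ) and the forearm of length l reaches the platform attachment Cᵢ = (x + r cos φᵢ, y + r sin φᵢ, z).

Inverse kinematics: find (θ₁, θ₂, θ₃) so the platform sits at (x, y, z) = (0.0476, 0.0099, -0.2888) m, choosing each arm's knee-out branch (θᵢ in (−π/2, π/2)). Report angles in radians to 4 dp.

θ₁ = -0.1748, θ₂ = 0.1742, θ₃ = 0.2617

rotate P by −φ1: (0.0476, 0.0099, -0.2888)
  A cos θ + B sin θ = C:  0.0624·cos θ + -0.2888·sin θ = 0.1117
  γ=atan2(-0.2888,0.0624)=-1.3580;  ψ=arccos(0.3780)=1.1832;  θ1=γ+ψ≈-0.1748
rotate P by −φ2: (-0.0152, -0.0462, -0.2888)
  A cos θ + B sin θ = C:  0.1252·cos θ + -0.2888·sin θ = 0.0733
  √(A²+B²)=0.3148;  θ2 = -1.1617+1.3358 ≈ 0.1742
arm 3 (φ=240.0°): x'=-0.0324, y'=0.0363
  e−x'=0.1424;  (l²−L²−(e−x')²−y'²−z²)/2L = 0.0628
  γ=atan2(-0.2888,0.1424)=-1.1128;  ψ=arccos(0.1950)=1.3745;  θ3=γ+ψ≈0.2617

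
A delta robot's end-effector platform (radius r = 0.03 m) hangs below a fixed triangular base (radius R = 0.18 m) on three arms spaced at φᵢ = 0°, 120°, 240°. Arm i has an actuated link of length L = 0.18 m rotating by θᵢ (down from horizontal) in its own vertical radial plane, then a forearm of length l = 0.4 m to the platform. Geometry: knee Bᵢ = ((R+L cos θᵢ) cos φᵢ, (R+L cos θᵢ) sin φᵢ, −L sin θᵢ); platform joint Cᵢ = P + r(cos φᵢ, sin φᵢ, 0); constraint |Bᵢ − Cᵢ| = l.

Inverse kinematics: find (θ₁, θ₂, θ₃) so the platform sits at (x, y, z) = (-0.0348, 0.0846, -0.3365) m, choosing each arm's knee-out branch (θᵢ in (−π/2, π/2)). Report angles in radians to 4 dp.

θ₁ = 0.6984, θ₂ = 0.0874, θ₃ = 0.7854

rotate P by −φ1: (-0.0348, 0.0846, -0.3365)
  A=0.1848, B=-0.3365, C=(l²−L²−A²−y'²−z²)/(2L)=-0.0748
  √(A²+B²)=0.3839;  θ1 = -1.0686+1.7670 ≈ 0.6984
rotate P by −φ2: (0.0907, -0.0122, -0.3365)
  e−x'=0.0593;  (l²−L²−(e−x')²−y'²−z²)/2L = 0.0297
  θ2 = atan2(B,A) + arccos(C/0.3417) = 0.0874
rotate P by −φ3: (-0.0559, -0.0724, -0.3365)
  e−x'=0.2059;  (l²−L²−(e−x')²−y'²−z²)/2L = -0.0924
  γ=atan2(-0.3365,0.2059)=-1.0218;  ψ=arccos(-0.2342)=1.8072;  θ3=γ+ψ≈0.7854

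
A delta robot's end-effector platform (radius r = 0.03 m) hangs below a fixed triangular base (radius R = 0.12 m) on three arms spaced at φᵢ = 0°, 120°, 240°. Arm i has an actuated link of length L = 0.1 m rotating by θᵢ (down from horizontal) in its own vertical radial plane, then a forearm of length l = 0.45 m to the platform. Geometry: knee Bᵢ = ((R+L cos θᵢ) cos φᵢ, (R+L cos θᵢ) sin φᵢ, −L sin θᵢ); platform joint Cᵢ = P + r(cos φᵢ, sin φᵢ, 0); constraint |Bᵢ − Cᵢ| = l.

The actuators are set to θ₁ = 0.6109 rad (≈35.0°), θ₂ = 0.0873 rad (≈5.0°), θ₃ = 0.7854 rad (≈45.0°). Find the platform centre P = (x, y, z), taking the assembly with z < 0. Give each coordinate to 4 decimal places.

φ1=0.0°: virtual centre (0.1719, 0.0000, -0.0574), radius l
centre 2 = (0.1896·cos120.0°, 0.1896·sin120.0°, -0.0087) = (-0.0948, 0.1642, -0.0087)
φ3=240.0°: virtual centre (-0.0804, -0.1392, -0.0707), radius l
|centre ₂|²−|centre ₁|² = 0.0032;  |centre ₃|²−|centre ₁|² = -0.0020
[-0.5334 0.3284 0.0973]·P = 0.0032;  [-0.5045 -0.2784 -0.0267]·P = -0.0020
Cramer: x(z) = -0.0007+0.0583z;  y(z) = 0.0085-0.2016z
quadratic in z: (1.0440)z²+(0.0912)z+(-0.1693)=0, √Δ=0.8459 → z ∈ {-0.4488, 0.3614}; z = -0.4488 (taking z<0)
x = -0.0269, y = 0.0990

(-0.0269, 0.0990, -0.4488)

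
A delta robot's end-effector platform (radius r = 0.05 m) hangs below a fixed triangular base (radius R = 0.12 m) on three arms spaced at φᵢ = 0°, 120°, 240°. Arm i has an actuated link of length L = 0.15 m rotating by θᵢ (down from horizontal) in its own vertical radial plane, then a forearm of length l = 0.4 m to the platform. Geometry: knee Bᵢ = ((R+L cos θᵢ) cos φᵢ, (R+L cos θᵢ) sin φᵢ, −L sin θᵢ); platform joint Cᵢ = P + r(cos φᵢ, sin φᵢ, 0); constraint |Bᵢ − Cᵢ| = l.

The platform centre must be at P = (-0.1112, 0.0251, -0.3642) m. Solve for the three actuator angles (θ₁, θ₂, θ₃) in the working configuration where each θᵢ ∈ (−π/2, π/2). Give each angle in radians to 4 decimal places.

arm 1 (φ=0.0°): x'=-0.1112, y'=0.0251
  A cos θ + B sin θ = C:  0.1812·cos θ + -0.3642·sin θ = -0.0954
  γ=atan2(-0.3642,0.1812)=-1.1091;  ψ=arccos(-0.2344)=1.8074;  θ1=γ+ψ≈0.6983
arm 2 (φ=120.0°): x'=0.0773, y'=0.0838
  A=-0.0073, B=-0.3642, C=(l²−L²−A²−y'²−z²)/(2L)=-0.0074
  γ=atan2(-0.3642,-0.0073)=-1.5909;  ψ=arccos(-0.0202)=1.5910;  θ2=γ+ψ≈0.0001
φ3=240.0° → target in arm frame (0.0339, -0.1089)
  e−x'=0.0361;  (l²−L²−(e−x')²−y'²−z²)/2L = -0.0277
  γ=atan2(-0.3642,0.0361)=-1.4719;  ψ=arccos(-0.0756)=1.6464;  θ3=γ+ψ≈0.1745

θ₁ = 0.6983, θ₂ = 0.0001, θ₃ = 0.1745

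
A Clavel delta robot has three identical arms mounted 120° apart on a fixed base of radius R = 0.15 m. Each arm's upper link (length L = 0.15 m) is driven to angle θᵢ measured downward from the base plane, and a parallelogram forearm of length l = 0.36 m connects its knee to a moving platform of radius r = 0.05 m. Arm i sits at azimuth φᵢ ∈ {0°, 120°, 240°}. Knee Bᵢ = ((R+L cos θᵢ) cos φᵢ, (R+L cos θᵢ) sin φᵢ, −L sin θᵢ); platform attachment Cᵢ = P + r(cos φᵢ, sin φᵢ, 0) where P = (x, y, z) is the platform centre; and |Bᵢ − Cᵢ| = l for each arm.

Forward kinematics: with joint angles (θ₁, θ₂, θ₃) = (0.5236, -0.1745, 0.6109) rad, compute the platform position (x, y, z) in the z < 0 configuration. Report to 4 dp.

(-0.0376, 0.0873, -0.2995)

arm 1 at φ=0.0°: (R−r)+L cos θ1 = 0.2299;  O1 = (0.2299, 0.0000, -0.0750)
O2 = (0.2477·cos120.0°, 0.2477·sin120.0°, 0.0260) = (-0.1239, 0.2145, 0.0260)
φ3=240.0°: virtual centre (-0.1114, -0.1930, -0.0860), radius l
|O₂|²−|O₁|² = 0.0036;  |O₃|²−|O₁|² = -0.0014
linear system: -0.7075x+0.4291y = 0.0036−0.2021z; -0.6827x+-0.3860y = -0.0014−-0.0221z
Cramer: x(z) = -0.0014+0.1211z;  y(z) = 0.0061-0.2713z
sphere 1 gives Az²+Bz+C=0 with A=1.0883, B=0.0907, C=-0.0705;  B²−4AC=0.3149;  roots -0.2995, 0.2162;  negative root z = -0.2995
x = -0.0376, y = 0.0873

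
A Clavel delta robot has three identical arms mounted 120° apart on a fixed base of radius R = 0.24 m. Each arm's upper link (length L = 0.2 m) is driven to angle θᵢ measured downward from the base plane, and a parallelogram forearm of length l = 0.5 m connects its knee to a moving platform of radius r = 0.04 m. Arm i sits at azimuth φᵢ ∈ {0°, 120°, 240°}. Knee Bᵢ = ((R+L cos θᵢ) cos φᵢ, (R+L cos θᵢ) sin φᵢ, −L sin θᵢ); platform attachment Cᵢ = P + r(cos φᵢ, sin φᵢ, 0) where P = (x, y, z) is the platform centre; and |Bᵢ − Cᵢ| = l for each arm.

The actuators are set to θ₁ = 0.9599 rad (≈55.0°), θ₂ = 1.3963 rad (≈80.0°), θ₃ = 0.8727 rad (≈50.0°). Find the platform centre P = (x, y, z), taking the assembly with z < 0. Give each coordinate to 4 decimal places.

(0.0369, -0.0930, -0.5690)

φ1=0.0°: virtual centre (0.3147, 0.0000, -0.1638), radius l
centre 2 = (0.2347·cos120.0°, 0.2347·sin120.0°, -0.1970) = (-0.1174, 0.2033, -0.1970)
arm 3 at φ=240.0°: e+L cos θ3 = 0.3286;  centre 3 = (-0.1643, -0.2845, -0.1532)
subtract pairs → two planes through P
plane₁₂: -0.8642x+0.4066y+-0.0663z = -0.0320
Cramer: x(z) = 0.0181-0.0330z;  y(z) = -0.0402+0.0929z
into |P−centre ₁|² = l²: 1.0097z² + 0.3398z + -0.1336 = 0;  Δ = 0.6549;  z = -0.5690 or 0.2325 → z<0 root = -0.5690
x = 0.0369, y = -0.0930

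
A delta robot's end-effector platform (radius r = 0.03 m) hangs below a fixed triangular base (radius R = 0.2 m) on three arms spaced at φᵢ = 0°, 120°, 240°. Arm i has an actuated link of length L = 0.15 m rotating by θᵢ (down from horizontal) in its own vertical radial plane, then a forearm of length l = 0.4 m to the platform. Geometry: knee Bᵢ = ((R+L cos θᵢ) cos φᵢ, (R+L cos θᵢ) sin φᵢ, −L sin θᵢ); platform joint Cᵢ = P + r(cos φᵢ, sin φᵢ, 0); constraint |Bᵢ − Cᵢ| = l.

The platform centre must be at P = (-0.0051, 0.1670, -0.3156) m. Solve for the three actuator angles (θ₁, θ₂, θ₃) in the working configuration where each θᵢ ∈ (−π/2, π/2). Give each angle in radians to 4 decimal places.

φ1=0.0° → target in arm frame (-0.0051, 0.1670)
  e−x'=0.1751;  (l²−L²−(e−x')²−y'²−z²)/2L = -0.0688
  γ=atan2(-0.3156,0.1751)=-1.0643;  ψ=arccos(-0.1907)=1.7627;  θ1=γ+ψ≈0.6984
rotate P by −φ2: (0.1472, -0.0791, -0.3156)
  A=0.0228, B=-0.3156, C=(l²−L²−A²−y'²−z²)/(2L)=0.1037
  √(A²+B²)=0.3164;  θ2 = -1.4986+1.2368 ≈ -0.2618
rotate P by −φ3: (-0.1421, -0.0879, -0.3156)
  e−x'=0.3121;  (l²−L²−(e−x')²−y'²−z²)/2L = -0.2241
  √(A²+B²)=0.4438;  θ3 = -0.7910+2.1000 ≈ 1.3090

θ₁ = 0.6984, θ₂ = -0.2618, θ₃ = 1.3090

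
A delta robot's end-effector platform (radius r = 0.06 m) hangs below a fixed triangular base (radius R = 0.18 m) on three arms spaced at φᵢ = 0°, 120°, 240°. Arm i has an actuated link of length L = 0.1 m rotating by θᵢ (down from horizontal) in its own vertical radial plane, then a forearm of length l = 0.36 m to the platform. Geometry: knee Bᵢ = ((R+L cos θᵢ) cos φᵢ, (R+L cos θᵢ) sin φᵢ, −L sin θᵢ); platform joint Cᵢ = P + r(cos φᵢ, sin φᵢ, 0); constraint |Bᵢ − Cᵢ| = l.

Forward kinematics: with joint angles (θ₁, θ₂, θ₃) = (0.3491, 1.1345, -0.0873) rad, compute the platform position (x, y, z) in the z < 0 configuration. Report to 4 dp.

(0.0253, -0.1183, -0.3171)

φ1=0.0°: virtual centre (0.2140, 0.0000, -0.0342), radius l
arm 2 at φ=120.0°: e+L cos θ2 = 0.1623;  S2 = (-0.0811, 0.1405, -0.0906)
φ3=240.0°: virtual centre (-0.1098, -0.1902, 0.0087), radius l
eliminate P² terms by subtracting sphere 1 from 2 and 3
[-0.5902 0.2810 -0.1129]·P = -0.0124;  [-0.6476 -0.3804 0.0858]·P = 0.0014
Cramer: x(z) = 0.0107-0.0463z;  y(z) = -0.0217+0.3044z
quadratic in z: (1.0948)z²+(0.0740)z+(-0.0866)=0, √Δ=0.6204 → z ∈ {-0.3171, 0.2495}; z = -0.3171 (taking z<0)
x = 0.0253, y = -0.1183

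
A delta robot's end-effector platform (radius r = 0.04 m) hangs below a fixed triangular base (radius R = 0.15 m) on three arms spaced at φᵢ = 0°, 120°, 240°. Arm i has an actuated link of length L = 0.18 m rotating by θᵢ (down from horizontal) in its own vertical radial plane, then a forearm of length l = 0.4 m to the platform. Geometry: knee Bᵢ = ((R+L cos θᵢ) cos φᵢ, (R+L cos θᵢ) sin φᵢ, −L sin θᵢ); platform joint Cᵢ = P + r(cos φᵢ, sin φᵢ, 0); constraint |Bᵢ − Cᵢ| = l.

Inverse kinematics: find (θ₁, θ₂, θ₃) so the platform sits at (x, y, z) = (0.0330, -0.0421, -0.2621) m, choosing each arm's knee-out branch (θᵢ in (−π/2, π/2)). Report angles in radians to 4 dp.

φ1=0.0° → target in arm frame (0.0330, -0.0421)
  e−x'=0.0770;  (l²−L²−(e−x')²−y'²−z²)/2L = 0.1422
  θ1 = atan2(B,A) + arccos(C/0.2732) = -0.2619
arm 2 (φ=120.0°): x'=-0.0530, y'=-0.0075
  A cos θ + B sin θ = C:  0.1630·cos θ + -0.2621·sin θ = 0.0897
  √(A²+B²)=0.3086;  θ2 = -1.0145+1.2759 ≈ 0.2614
φ3=240.0° → target in arm frame (0.0200, 0.0496)
  A cos θ + B sin θ = C:  0.0900·cos θ + -0.2621·sin θ = 0.1343
  γ=atan2(-0.2621,0.0900)=-1.2399;  ψ=arccos(0.4845)=1.0651;  θ3=γ+ψ≈-0.1748

θ₁ = -0.2619, θ₂ = 0.2614, θ₃ = -0.1748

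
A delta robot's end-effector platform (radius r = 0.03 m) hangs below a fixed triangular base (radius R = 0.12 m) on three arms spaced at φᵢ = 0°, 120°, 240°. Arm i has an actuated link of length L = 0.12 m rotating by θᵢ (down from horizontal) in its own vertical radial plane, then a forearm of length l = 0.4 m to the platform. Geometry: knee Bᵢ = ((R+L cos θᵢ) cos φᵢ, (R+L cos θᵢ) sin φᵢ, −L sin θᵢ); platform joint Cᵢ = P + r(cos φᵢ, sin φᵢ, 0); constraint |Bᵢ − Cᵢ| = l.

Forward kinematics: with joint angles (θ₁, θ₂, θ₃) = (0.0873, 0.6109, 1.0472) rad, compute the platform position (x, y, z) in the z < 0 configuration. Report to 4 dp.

(0.1178, 0.0667, -0.3941)

φ1=0.0°: virtual centre (0.2095, 0.0000, -0.0105), radius l
arm 2 at φ=120.0°: e+L cos θ2 = 0.1883;  centre 2 = (-0.0941, 0.1631, -0.0688)
centre 3 = (0.1500·cos240.0°, 0.1500·sin240.0°, -0.1039) = (-0.0750, -0.1299, -0.1039)
subtract pairs → two planes through P
[-0.6074 0.3261 -0.1167]·P = -0.0038;  [-0.5691 -0.2598 -0.1869]·P = -0.0107
Cramer: x(z) = 0.0131-0.2658z;  y(z) = 0.0126-0.1371z
quadratic in z: (1.0895)z²+(0.1219)z+(-0.1211)=0, √Δ=0.7367 → z ∈ {-0.3941, 0.2821}; z = -0.3941 (taking z<0)
x = 0.1178, y = 0.0667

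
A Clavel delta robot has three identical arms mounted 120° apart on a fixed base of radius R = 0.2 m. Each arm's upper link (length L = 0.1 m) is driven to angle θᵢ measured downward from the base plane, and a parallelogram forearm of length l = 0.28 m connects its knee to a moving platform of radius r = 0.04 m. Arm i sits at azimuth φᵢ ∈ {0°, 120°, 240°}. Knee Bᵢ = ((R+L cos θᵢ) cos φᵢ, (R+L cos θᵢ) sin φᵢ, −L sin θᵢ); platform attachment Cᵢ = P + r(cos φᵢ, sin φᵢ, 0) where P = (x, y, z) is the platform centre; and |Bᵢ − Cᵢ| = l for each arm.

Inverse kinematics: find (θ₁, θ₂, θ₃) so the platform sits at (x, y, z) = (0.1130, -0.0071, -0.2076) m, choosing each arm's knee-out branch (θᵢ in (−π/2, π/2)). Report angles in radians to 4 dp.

θ₁ = -0.3493, θ₂ = 1.3964, θ₃ = 1.3092

rotate P by −φ1: (0.1130, -0.0071, -0.2076)
  A cos θ + B sin θ = C:  0.0470·cos θ + -0.2076·sin θ = 0.1152
  √(A²+B²)=0.2129;  θ1 = -1.3482+0.9988 ≈ -0.3493
rotate P by −φ2: (-0.0626, -0.0943, -0.2076)
  e−x'=0.2226;  (l²−L²−(e−x')²−y'²−z²)/2L = -0.1658
  θ2 = atan2(B,A) + arccos(C/0.3044) = 1.3964
arm 3 (φ=240.0°): x'=-0.0504, y'=0.1014
  e−x'=0.2104;  (l²−L²−(e−x')²−y'²−z²)/2L = -0.1461
  γ=atan2(-0.2076,0.2104)=-0.7788;  ψ=arccos(-0.4945)=2.0881;  θ3=γ+ψ≈1.3092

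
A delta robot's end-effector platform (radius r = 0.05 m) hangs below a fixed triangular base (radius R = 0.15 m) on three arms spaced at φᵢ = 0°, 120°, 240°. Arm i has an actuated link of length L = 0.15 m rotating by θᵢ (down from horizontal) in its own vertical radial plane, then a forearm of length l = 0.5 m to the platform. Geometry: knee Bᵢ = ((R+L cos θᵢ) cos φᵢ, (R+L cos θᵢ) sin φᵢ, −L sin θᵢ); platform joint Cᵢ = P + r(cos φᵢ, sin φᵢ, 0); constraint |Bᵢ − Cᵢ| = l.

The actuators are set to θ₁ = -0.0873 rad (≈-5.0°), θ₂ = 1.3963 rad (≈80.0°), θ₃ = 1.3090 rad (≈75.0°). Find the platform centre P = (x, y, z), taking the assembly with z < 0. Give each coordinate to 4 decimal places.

(0.2825, -0.0194, -0.4854)

arm 1 at φ=0.0°: (R−r)+L cos θ1 = 0.2494;  S1 = (0.2494, 0.0000, 0.0131)
S2 = (0.1260·cos120.0°, 0.1260·sin120.0°, -0.1477) = (-0.0630, 0.1092, -0.1477)
φ3=240.0°: virtual centre (-0.0694, -0.1202, -0.1449), radius l
|S₂|²−|S₁|² = -0.0247;  |S₃|²−|S₁|² = -0.0221
[-0.6249 0.2183 -0.3216]·P = -0.0247;  [-0.6377 -0.2404 -0.3159]·P = -0.0221
Cramer: x(z) = 0.0372-0.5054z;  y(z) = -0.0066+0.0264z
into |P−S₁|² = l²: 1.2561z² + 0.1880z + -0.2047 = 0;  Δ = 1.0641;  z = -0.4854 or 0.3358 → z<0 root = -0.4854
x = 0.2825, y = -0.0194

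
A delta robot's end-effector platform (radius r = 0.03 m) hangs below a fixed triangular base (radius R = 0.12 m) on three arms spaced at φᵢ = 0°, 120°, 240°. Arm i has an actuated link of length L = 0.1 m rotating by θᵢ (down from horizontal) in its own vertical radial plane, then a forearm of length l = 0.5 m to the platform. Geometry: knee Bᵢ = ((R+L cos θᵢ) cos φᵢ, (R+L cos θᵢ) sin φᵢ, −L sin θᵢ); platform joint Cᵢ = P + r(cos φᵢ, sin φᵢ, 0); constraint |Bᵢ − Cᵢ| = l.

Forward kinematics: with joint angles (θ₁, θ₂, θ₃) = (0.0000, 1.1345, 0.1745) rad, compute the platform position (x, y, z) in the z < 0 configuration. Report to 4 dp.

arm 1 at φ=0.0°: ρ1 = 0.1900;  centre 1 = (0.1900, 0.0000, 0.0000)
φ2=120.0°: virtual centre (-0.0661, 0.1145, -0.0906), radius l
centre 3 = (0.1885·cos240.0°, 0.1885·sin240.0°, -0.0174) = (-0.0942, -0.1632, -0.0174)
subtract pairs → two planes through P
plane₁₂: -0.5123x+0.2291y+-0.1813z = -0.0104
det = 0.2975;  x = 0.0116+-0.2257z,  y = -0.0194+0.2866z
sphere 1 gives Az²+Bz+C=0 with A=1.1331, B=0.0694, C=-0.2178;  B²−4AC=0.9920;  roots -0.4701, 0.4089;  negative root z = -0.4701
x = 0.1177, y = -0.1541

(0.1177, -0.1541, -0.4701)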